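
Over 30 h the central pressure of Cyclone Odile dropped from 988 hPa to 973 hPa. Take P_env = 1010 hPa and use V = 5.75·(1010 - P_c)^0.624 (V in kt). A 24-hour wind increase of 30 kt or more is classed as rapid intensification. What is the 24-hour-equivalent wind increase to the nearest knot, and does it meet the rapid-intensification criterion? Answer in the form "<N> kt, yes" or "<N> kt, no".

V₁: ΔP = 22, V ≈ 5.75 × 22^0.624 ≈ 39.57 kt.
V₂: ΔP = 37, V ≈ 5.75 × 37^0.624 ≈ 54.73 kt.
ΔV over 30 h = 15.16 kt → 24 h equivalent = 15.16 × 24/30 ≈ 12.13 kt.
12 kt < 30 kt ⇒ not rapid intensification.

12 kt, no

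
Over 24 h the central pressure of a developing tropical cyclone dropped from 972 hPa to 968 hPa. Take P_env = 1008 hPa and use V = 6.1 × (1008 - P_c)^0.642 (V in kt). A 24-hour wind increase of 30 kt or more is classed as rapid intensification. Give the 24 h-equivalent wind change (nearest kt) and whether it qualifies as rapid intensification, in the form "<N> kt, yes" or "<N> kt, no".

V₁: ΔP = 36, V ≈ 6.1 × 36^0.642 ≈ 60.88 kt.
V₂: ΔP = 40, V ≈ 6.1 × 40^0.642 ≈ 65.14 kt.
ΔV over 24 h = 4.26 kt → 24 h equivalent = 4.26 × 24/24 ≈ 4.26 kt.
4 kt < 30 kt ⇒ not rapid intensification.

4 kt, no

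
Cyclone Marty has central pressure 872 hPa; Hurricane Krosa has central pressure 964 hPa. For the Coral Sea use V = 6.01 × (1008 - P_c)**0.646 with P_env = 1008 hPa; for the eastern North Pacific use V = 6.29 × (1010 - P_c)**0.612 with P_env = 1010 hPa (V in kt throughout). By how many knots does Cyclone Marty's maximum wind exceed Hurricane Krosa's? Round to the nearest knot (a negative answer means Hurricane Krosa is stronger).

Cyclone Marty: ΔP = 136; V ≈ 6.01 × 136^0.646 ≈ 143.60 kt.
Hurricane Krosa: ΔP = 46; V ≈ 6.29 × 46^0.612 ≈ 65.50 kt.
Difference ≈ 143.60 − 65.50 = 78.10 → 78 kt.

78 kt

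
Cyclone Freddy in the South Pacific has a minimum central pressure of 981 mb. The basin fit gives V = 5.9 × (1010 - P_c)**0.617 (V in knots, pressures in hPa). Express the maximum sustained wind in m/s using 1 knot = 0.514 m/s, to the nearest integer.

ΔP = 1010 − 981 = 29 mb.
V ≈ 5.9 × 29^0.617 = 5.9 × 7.985 ≈ 47.114 kt.
47.114 × 0.514 ≈ 24.22 m/s → 24 m/s.

24 m/s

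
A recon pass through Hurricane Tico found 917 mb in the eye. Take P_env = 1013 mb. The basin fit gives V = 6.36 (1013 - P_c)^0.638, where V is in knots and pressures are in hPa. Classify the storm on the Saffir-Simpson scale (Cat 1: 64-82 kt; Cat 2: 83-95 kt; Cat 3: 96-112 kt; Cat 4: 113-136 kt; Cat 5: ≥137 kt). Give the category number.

ΔP = 1013 − 917 = 96 mb.
V ≈ 6.36 × 96^0.638 = 6.36 × 18.39 ≈ 117 kt.
117 kt falls in the Category 4 band.

4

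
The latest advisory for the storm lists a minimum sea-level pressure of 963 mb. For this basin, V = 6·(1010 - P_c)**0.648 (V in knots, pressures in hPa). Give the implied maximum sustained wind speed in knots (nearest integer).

73 kt

ΔP = 1010 − 963 = 47 mb.
47^0.648 ≈ 12.120.
V ≈ 6 × 12.120 ≈ 72.7 kt.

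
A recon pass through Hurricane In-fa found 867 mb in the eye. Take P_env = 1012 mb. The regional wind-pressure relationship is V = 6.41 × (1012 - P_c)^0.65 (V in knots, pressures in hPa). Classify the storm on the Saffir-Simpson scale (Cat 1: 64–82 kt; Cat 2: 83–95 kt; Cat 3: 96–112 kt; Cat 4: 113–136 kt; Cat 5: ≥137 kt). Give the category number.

ΔP = 1012 − 867 = 145 mb.
V ≈ 6.41 × 145^0.65 = 6.41 × 25.40 ≈ 163 kt.
163 kt falls in the Category 5 band.

5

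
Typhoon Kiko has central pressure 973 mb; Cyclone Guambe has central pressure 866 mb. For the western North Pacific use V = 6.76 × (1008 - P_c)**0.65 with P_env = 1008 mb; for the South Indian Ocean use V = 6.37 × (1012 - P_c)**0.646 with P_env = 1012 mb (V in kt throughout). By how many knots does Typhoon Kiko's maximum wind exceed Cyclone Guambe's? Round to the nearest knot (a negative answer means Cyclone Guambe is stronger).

-91 kt

Typhoon Kiko: ΔP = 35; V ≈ 6.76 × 35^0.65 ≈ 68.17 kt.
Cyclone Guambe: ΔP = 146; V ≈ 6.37 × 146^0.646 ≈ 159.34 kt.
Difference ≈ 68.17 − 159.34 = -91.17 → -91 kt.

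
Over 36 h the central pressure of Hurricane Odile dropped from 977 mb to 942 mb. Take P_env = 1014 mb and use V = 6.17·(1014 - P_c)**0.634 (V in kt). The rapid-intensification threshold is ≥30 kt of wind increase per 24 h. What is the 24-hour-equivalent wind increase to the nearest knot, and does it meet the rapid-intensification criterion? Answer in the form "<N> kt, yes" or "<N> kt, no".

V₁: ΔP = 37, V ≈ 6.17 × 37^0.634 ≈ 60.89 kt.
V₂: ΔP = 72, V ≈ 6.17 × 72^0.634 ≈ 92.86 kt.
ΔV over 36 h = 31.97 kt → 24 h equivalent = 31.97 × 24/36 ≈ 21.31 kt.
21 kt < 30 kt ⇒ not rapid intensification.

21 kt, no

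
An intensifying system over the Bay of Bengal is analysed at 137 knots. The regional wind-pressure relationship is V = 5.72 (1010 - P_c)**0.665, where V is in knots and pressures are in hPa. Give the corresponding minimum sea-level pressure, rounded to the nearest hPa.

891 hPa

ΔP = (V / 5.72)^(1/0.665) = (137/5.72)^1.504.
137/5.72 = 23.951; 23.951^1.504 ≈ 118.62 hPa.
P_c = 1010 − 118.62 = 891.38 ≈ 891 hPa.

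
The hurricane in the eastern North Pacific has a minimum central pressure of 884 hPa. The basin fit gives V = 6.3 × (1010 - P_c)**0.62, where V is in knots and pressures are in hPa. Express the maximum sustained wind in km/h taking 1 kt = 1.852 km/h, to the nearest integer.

234 km/h

ΔP = 1010 − 884 = 126 hPa.
V ≈ 6.3 × 126^0.62 = 6.3 × 20.055 ≈ 126.349 kt.
126.349 × 1.852 ≈ 234.00 km/h → 234 km/h.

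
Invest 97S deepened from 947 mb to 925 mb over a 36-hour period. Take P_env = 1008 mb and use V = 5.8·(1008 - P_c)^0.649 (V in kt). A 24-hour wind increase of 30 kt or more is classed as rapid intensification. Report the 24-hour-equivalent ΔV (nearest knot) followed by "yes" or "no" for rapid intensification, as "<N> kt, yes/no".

V₁: ΔP = 61, V ≈ 5.8 × 61^0.649 ≈ 83.58 kt.
V₂: ΔP = 83, V ≈ 5.8 × 83^0.649 ≈ 102.07 kt.
ΔV over 36 h = 18.49 kt → 24 h equivalent = 18.49 × 24/36 ≈ 12.33 kt.
12 kt < 30 kt ⇒ not rapid intensification.

12 kt, no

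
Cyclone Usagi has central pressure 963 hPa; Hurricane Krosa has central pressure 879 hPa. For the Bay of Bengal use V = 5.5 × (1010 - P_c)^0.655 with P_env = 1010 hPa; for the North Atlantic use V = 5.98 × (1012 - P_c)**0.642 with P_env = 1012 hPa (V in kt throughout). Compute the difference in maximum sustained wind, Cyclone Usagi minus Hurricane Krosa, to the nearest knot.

-70 kt

Cyclone Usagi: ΔP = 47; V ≈ 5.5 × 47^0.655 ≈ 68.48 kt.
Hurricane Krosa: ΔP = 133; V ≈ 5.98 × 133^0.642 ≈ 138.11 kt.
Difference ≈ 68.48 − 138.11 = -69.63 → -70 kt.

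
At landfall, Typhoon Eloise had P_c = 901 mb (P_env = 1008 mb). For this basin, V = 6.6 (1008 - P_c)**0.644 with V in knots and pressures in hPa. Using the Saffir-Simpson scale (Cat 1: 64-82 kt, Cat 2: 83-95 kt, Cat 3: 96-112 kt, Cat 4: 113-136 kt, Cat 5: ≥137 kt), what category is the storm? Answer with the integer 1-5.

4

ΔP = 1008 − 901 = 107 mb.
V ≈ 6.6 × 107^0.644 = 6.6 × 20.27 ≈ 134 kt.
134 kt falls in the Category 4 band.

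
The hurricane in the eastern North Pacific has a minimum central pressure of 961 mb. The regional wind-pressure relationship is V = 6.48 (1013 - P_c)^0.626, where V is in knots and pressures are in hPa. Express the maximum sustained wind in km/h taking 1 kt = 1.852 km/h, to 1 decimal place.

ΔP = 1013 − 961 = 52 mb.
V ≈ 6.48 × 52^0.626 = 6.48 × 11.864 ≈ 76.876 kt.
76.876 × 1.852 ≈ 142.38 km/h → 142.4 km/h.

142.4 km/h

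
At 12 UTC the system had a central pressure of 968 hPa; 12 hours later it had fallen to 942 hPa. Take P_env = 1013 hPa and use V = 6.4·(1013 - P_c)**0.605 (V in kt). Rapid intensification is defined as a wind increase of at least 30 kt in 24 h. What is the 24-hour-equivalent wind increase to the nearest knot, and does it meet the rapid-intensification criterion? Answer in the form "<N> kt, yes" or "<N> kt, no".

41 kt, yes

V₁: ΔP = 45, V ≈ 6.4 × 45^0.605 ≈ 64.03 kt.
V₂: ΔP = 71, V ≈ 6.4 × 71^0.605 ≈ 84.37 kt.
ΔV over 12 h = 20.34 kt → 24 h equivalent = 20.34 × 24/12 ≈ 40.68 kt.
41 kt ≥ 30 kt ⇒ rapid intensification.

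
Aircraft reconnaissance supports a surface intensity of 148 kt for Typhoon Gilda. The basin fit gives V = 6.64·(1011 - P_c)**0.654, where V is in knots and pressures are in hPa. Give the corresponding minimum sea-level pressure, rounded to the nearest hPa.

ΔP = (V / 6.64)^(1/0.654) = (148/6.64)^1.529.
148/6.64 = 22.289; 22.289^1.529 ≈ 115.16 hPa.
P_c = 1011 − 115.16 = 895.84 ≈ 896 hPa.

896 hPa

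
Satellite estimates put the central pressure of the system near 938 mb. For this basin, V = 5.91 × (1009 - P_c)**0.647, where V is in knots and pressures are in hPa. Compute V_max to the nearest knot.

ΔP = 1009 − 938 = 71 mb.
71^0.647 ≈ 15.768.
V ≈ 5.91 × 15.768 ≈ 93.2 kt.

93 kt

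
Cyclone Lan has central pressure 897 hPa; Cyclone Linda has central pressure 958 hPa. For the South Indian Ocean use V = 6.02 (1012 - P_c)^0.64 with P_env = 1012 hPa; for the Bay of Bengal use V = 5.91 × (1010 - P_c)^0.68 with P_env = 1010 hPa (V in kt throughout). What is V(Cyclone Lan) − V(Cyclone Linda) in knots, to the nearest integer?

Cyclone Lan: ΔP = 115; V ≈ 6.02 × 115^0.64 ≈ 125.44 kt.
Cyclone Linda: ΔP = 52; V ≈ 5.91 × 52^0.68 ≈ 86.79 kt.
Difference ≈ 125.44 − 86.79 = 38.65 → 39 kt.

39 kt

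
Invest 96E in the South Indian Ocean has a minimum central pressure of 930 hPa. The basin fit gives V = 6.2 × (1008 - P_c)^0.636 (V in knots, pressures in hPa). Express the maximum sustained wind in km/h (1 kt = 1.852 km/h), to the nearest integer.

183 km/h

ΔP = 1008 − 930 = 78 hPa.
V ≈ 6.2 × 78^0.636 = 6.2 × 15.972 ≈ 99.029 kt.
99.029 × 1.852 ≈ 183.40 km/h → 183 km/h.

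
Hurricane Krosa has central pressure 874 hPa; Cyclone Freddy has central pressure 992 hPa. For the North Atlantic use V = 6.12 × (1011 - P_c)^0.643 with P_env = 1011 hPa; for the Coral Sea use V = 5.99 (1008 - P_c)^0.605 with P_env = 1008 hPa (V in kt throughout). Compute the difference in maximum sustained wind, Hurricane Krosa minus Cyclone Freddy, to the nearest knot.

113 kt

Hurricane Krosa: ΔP = 137; V ≈ 6.12 × 137^0.643 ≈ 144.76 kt.
Cyclone Freddy: ΔP = 16; V ≈ 5.99 × 16^0.605 ≈ 32.06 kt.
Difference ≈ 144.76 − 32.06 = 112.70 → 113 kt.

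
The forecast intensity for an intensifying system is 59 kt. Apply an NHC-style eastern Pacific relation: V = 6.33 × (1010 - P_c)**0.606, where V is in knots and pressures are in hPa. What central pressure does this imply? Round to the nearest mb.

970 mb

ΔP = (V / 6.33)^(1/0.606) = (59/6.33)^1.650.
59/6.33 = 9.321; 9.321^1.650 ≈ 39.79 mb.
P_c = 1010 − 39.79 = 970.21 ≈ 970 mb.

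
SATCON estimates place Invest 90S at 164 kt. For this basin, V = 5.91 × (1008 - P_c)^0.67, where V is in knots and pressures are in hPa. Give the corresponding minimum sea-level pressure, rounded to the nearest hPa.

ΔP = (V / 5.91)^(1/0.67) = (164/5.91)^1.493.
164/5.91 = 27.750; 27.750^1.493 ≈ 142.60 hPa.
P_c = 1008 − 142.60 = 865.40 ≈ 865 hPa.

865 hPa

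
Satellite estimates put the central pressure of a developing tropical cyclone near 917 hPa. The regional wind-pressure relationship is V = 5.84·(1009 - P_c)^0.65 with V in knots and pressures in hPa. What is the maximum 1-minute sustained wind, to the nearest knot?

110 kt

ΔP = 1009 − 917 = 92 hPa.
92^0.65 ≈ 18.900.
V ≈ 5.84 × 18.900 ≈ 110.4 kt.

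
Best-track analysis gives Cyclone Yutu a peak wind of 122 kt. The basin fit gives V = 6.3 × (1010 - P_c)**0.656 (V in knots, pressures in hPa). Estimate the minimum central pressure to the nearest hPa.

918 hPa

ΔP = (V / 6.3)^(1/0.656) = (122/6.3)^1.524.
122/6.3 = 19.365; 19.365^1.524 ≈ 91.61 hPa.
P_c = 1010 − 91.61 = 918.39 ≈ 918 hPa.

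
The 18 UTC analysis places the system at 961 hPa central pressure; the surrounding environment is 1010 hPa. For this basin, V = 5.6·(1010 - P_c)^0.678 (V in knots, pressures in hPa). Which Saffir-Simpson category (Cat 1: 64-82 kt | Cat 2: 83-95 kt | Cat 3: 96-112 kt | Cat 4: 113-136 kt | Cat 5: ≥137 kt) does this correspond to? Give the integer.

1

ΔP = 1010 − 961 = 49 hPa.
V ≈ 5.6 × 49^0.678 = 5.6 × 13.99 ≈ 78 kt.
78 kt falls in the Category 1 band.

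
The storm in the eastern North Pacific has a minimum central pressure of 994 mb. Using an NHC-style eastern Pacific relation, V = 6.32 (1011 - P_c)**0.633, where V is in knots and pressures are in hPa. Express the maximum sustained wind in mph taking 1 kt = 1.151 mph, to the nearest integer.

ΔP = 1011 − 994 = 17 mb.
V ≈ 6.32 × 17^0.633 = 6.32 × 6.010 ≈ 37.983 kt.
37.983 × 1.151 ≈ 43.72 mph → 44 mph.

44 mph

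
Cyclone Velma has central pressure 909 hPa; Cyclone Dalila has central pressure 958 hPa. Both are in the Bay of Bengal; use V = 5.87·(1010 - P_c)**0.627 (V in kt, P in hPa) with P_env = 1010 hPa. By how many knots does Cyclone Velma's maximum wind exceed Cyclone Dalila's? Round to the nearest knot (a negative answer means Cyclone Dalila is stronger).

36 kt

Cyclone Velma: ΔP = 101; V ≈ 5.87 × 101^0.627 ≈ 106.01 kt.
Cyclone Dalila: ΔP = 52; V ≈ 5.87 × 52^0.627 ≈ 69.92 kt.
Difference ≈ 106.01 − 69.92 = 36.09 → 36 kt.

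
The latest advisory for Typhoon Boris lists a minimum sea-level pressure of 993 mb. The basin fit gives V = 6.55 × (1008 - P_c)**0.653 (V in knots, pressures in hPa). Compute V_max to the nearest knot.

38 kt

ΔP = 1008 − 993 = 15 mb.
15^0.653 ≈ 5.861.
V ≈ 6.55 × 5.861 ≈ 38.4 kt.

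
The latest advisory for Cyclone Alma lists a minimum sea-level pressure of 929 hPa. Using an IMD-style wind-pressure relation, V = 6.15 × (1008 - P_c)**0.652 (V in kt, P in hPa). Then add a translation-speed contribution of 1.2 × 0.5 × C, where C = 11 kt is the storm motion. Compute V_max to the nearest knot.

ΔP = 1008 − 929 = 79 hPa.
79^0.652 ≈ 17.268.
V ≈ 6.15 × 17.268 ≈ 106.2 kt.
Translation term: 1.2 × 0.5 × 11 = 6.6 kt.
Corrected V ≈ 112.8 kt → 113 kt.

113 kt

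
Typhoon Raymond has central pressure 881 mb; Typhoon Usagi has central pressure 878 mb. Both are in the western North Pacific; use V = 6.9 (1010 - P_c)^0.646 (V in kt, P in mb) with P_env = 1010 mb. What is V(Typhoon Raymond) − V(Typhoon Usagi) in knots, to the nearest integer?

Typhoon Raymond: ΔP = 129; V ≈ 6.9 × 129^0.646 ≈ 159.33 kt.
Typhoon Usagi: ΔP = 132; V ≈ 6.9 × 132^0.646 ≈ 161.71 kt.
Difference ≈ 159.33 − 161.71 = -2.38 → -2 kt.

-2 kt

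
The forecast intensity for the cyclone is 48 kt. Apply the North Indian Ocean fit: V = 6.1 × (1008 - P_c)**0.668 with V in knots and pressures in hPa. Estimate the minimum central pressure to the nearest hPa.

986 hPa

ΔP = (V / 6.1)^(1/0.668) = (48/6.1)^1.497.
48/6.1 = 7.869; 7.869^1.497 ≈ 21.94 hPa.
P_c = 1008 − 21.94 = 986.06 ≈ 986 hPa.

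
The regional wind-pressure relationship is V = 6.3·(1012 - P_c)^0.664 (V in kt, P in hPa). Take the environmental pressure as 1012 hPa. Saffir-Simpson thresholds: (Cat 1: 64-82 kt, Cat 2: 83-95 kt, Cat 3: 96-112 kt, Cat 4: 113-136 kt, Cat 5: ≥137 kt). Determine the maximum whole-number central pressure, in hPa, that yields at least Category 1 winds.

979 hPa

Category 1 begins at V = 64 kt.
Required ΔP = (64/6.3)^(1/0.664) = 10.159^1.506 ≈ 32.83 hPa.
P_c ≤ 1012 − 32.83 = 979.17, so the highest integer P_c is 979 hPa.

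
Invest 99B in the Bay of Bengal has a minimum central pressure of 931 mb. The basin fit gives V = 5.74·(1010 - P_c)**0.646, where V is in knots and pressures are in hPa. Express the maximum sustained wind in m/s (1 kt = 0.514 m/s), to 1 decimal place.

ΔP = 1010 − 931 = 79 mb.
V ≈ 5.74 × 79^0.646 = 5.74 × 16.822 ≈ 96.556 kt.
96.556 × 0.514 ≈ 49.63 m/s → 49.6 m/s.

49.6 m/s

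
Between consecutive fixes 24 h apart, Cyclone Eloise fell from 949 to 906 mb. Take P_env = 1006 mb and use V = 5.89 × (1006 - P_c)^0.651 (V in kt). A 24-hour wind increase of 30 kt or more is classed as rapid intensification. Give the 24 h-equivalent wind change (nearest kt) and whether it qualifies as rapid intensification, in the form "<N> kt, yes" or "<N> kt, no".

V₁: ΔP = 57, V ≈ 5.89 × 57^0.651 ≈ 81.88 kt.
V₂: ΔP = 100, V ≈ 5.89 × 100^0.651 ≈ 118.06 kt.
ΔV over 24 h = 36.18 kt → 24 h equivalent = 36.18 × 24/24 ≈ 36.18 kt.
36 kt ≥ 30 kt ⇒ rapid intensification.

36 kt, yes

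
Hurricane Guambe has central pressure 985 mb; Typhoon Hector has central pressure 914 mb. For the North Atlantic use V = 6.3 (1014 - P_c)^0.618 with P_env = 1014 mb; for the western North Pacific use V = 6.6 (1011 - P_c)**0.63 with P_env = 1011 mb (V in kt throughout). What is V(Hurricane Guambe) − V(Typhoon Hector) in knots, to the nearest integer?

-67 kt

Hurricane Guambe: ΔP = 29; V ≈ 6.3 × 29^0.618 ≈ 50.48 kt.
Typhoon Hector: ΔP = 97; V ≈ 6.6 × 97^0.63 ≈ 117.82 kt.
Difference ≈ 50.48 − 117.82 = -67.34 → -67 kt.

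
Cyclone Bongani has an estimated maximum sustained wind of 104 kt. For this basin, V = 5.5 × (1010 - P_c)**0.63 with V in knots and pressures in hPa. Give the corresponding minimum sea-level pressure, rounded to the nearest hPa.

904 hPa

ΔP = (V / 5.5)^(1/0.63) = (104/5.5)^1.587.
104/5.5 = 18.909; 18.909^1.587 ≈ 106.28 hPa.
P_c = 1010 − 106.28 = 903.72 ≈ 904 hPa.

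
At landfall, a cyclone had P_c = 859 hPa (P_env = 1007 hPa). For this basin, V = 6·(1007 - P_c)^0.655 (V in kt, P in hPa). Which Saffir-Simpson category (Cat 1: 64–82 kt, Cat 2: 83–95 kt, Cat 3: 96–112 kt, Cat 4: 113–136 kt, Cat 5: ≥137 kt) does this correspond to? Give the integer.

ΔP = 1007 − 859 = 148 hPa.
V ≈ 6 × 148^0.655 = 6 × 26.39 ≈ 158 kt.
158 kt falls in the Category 5 band.

5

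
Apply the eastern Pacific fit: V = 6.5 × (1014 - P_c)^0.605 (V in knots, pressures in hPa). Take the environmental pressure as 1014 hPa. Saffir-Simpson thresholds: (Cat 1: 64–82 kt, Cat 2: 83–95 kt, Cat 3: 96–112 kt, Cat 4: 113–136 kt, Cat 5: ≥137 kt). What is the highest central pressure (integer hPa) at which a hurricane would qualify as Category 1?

Category 1 begins at V = 64 kt.
Required ΔP = (64/6.5)^(1/0.605) = 9.846^1.653 ≈ 43.83 hPa.
P_c ≤ 1014 − 43.83 = 970.17, so the highest integer P_c is 970 hPa.

970 hPa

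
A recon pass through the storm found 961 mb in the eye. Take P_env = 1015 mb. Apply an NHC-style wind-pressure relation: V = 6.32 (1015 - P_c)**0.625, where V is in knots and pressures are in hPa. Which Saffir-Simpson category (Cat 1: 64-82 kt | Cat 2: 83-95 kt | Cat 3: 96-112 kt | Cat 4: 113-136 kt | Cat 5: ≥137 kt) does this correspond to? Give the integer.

1

ΔP = 1015 − 961 = 54 mb.
V ≈ 6.32 × 54^0.625 = 6.32 × 12.10 ≈ 76 kt.
76 kt falls in the Category 1 band.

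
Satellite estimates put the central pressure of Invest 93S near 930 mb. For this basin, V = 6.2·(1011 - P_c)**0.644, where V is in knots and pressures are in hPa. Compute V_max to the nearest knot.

105 kt

ΔP = 1011 − 930 = 81 mb.
81^0.644 ≈ 16.946.
V ≈ 6.2 × 16.946 ≈ 105.1 kt.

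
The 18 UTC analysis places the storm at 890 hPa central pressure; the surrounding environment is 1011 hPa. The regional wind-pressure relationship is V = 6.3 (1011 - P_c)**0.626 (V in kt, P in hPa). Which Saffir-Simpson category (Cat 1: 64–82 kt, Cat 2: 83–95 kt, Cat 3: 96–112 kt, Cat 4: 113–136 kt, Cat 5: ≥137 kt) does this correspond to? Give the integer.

ΔP = 1011 − 890 = 121 hPa.
V ≈ 6.3 × 121^0.626 = 6.3 × 20.13 ≈ 127 kt.
127 kt falls in the Category 4 band.

4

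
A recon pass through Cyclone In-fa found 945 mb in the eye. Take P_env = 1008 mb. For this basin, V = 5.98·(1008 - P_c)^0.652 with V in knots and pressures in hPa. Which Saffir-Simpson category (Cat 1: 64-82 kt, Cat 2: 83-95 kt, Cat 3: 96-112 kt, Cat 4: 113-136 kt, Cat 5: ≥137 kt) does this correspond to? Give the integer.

ΔP = 1008 − 945 = 63 mb.
V ≈ 5.98 × 63^0.652 = 5.98 × 14.90 ≈ 89 kt.
89 kt falls in the Category 2 band.

2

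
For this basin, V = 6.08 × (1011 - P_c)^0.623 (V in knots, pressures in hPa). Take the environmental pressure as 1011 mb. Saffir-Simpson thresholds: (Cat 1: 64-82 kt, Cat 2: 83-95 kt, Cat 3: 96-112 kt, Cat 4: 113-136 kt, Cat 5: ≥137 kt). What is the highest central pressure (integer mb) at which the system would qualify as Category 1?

Category 1 begins at V = 64 kt.
Required ΔP = (64/6.08)^(1/0.623) = 10.526^1.605 ≈ 43.74 mb.
P_c ≤ 1011 − 43.74 = 967.26, so the highest integer P_c is 967 mb.

967 mb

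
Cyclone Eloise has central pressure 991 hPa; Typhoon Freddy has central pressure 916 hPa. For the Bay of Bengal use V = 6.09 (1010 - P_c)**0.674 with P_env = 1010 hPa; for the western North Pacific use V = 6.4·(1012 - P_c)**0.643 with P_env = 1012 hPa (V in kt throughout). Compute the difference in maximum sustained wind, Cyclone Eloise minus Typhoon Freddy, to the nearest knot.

-76 kt

Cyclone Eloise: ΔP = 19; V ≈ 6.09 × 19^0.674 ≈ 44.31 kt.
Typhoon Freddy: ΔP = 96; V ≈ 6.4 × 96^0.643 ≈ 120.44 kt.
Difference ≈ 44.31 − 120.44 = -76.13 → -76 kt.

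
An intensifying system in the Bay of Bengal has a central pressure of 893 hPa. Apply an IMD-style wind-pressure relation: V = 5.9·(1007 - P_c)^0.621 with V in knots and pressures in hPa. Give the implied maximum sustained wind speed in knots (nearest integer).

ΔP = 1007 − 893 = 114 hPa.
114^0.621 ≈ 18.938.
V ≈ 5.9 × 18.938 ≈ 111.7 kt.

112 kt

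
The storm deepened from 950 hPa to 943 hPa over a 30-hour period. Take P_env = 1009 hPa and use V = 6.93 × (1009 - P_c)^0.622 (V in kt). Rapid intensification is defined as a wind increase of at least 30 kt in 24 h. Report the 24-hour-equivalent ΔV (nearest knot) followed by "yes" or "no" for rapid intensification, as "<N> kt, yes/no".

V₁: ΔP = 59, V ≈ 6.93 × 59^0.622 ≈ 87.54 kt.
V₂: ΔP = 66, V ≈ 6.93 × 66^0.622 ≈ 93.86 kt.
ΔV over 30 h = 6.32 kt → 24 h equivalent = 6.32 × 24/30 ≈ 5.06 kt.
5 kt < 30 kt ⇒ not rapid intensification.

5 kt, no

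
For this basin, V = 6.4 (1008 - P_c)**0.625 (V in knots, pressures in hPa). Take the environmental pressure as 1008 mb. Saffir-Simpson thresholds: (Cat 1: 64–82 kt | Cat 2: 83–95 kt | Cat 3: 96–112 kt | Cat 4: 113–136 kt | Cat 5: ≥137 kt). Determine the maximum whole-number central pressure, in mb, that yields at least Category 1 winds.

Category 1 begins at V = 64 kt.
Required ΔP = (64/6.4)^(1/0.625) = 10.000^1.600 ≈ 39.81 mb.
P_c ≤ 1008 − 39.81 = 968.19, so the highest integer P_c is 968 mb.

968 mb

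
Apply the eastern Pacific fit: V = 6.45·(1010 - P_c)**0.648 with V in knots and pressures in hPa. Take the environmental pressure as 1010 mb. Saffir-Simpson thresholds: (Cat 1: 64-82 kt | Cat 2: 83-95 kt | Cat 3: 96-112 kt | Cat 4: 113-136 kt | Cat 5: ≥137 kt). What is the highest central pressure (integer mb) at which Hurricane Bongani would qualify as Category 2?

Category 2 begins at V = 83 kt.
Required ΔP = (83/6.45)^(1/0.648) = 12.868^1.543 ≈ 51.55 mb.
P_c ≤ 1010 − 51.55 = 958.45, so the highest integer P_c is 958 mb.

958 mb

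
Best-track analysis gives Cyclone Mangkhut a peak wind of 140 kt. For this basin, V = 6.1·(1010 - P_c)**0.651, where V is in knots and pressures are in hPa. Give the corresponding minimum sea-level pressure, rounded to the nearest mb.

ΔP = (V / 6.1)^(1/0.651) = (140/6.1)^1.536.
140/6.1 = 22.951; 22.951^1.536 ≈ 123.12 mb.
P_c = 1010 − 123.12 = 886.88 ≈ 887 mb.

887 mb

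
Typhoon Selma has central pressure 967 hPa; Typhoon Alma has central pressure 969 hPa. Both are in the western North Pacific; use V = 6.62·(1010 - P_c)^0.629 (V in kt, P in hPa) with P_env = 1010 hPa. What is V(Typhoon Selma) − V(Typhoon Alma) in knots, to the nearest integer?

Typhoon Selma: ΔP = 43; V ≈ 6.62 × 43^0.629 ≈ 70.52 kt.
Typhoon Alma: ΔP = 41; V ≈ 6.62 × 41^0.629 ≈ 68.44 kt.
Difference ≈ 70.52 − 68.44 = 2.08 → 2 kt.

2 kt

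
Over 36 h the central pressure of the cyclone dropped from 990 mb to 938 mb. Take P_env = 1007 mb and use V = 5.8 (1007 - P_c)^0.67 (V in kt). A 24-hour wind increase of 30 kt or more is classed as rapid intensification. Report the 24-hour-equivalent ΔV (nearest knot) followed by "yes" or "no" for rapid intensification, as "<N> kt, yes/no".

40 kt, yes

V₁: ΔP = 17, V ≈ 5.8 × 17^0.67 ≈ 38.71 kt.
V₂: ΔP = 69, V ≈ 5.8 × 69^0.67 ≈ 98.96 kt.
ΔV over 36 h = 60.25 kt → 24 h equivalent = 60.25 × 24/36 ≈ 40.17 kt.
40 kt ≥ 30 kt ⇒ rapid intensification.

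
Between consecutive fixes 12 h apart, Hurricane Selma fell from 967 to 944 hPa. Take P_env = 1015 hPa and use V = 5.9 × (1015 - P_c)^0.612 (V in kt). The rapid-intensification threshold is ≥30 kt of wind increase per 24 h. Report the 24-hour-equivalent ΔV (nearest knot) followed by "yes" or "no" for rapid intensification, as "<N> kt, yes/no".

V₁: ΔP = 48, V ≈ 5.9 × 48^0.612 ≈ 63.06 kt.
V₂: ΔP = 71, V ≈ 5.9 × 71^0.612 ≈ 80.13 kt.
ΔV over 12 h = 17.07 kt → 24 h equivalent = 17.07 × 24/12 ≈ 34.14 kt.
34 kt ≥ 30 kt ⇒ rapid intensification.

34 kt, yes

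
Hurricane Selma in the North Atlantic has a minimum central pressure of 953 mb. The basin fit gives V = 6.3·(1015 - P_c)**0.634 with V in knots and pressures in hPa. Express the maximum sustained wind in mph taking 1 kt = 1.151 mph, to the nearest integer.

ΔP = 1015 − 953 = 62 mb.
V ≈ 6.3 × 62^0.634 = 6.3 × 13.689 ≈ 86.242 kt.
86.242 × 1.151 ≈ 99.26 mph → 99 mph.

99 mph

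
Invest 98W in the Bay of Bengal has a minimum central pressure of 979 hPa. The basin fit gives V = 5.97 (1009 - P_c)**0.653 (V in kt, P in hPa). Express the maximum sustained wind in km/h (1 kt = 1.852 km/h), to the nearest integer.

ΔP = 1009 − 979 = 30 hPa.
V ≈ 5.97 × 30^0.653 = 5.97 × 9.216 ≈ 55.022 kt.
55.022 × 1.852 ≈ 101.90 km/h → 102 km/h.

102 km/h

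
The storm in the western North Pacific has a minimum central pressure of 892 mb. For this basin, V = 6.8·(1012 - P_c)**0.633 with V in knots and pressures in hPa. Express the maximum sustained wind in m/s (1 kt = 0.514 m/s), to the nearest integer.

ΔP = 1012 − 892 = 120 mb.
V ≈ 6.8 × 120^0.633 = 6.8 × 20.707 ≈ 140.809 kt.
140.809 × 0.514 ≈ 72.38 m/s → 72 m/s.

72 m/s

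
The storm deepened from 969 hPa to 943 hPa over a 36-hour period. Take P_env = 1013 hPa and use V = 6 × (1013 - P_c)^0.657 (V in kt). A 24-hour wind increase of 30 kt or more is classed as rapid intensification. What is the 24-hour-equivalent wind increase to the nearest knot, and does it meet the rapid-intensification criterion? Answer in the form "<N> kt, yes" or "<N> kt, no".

17 kt, no

V₁: ΔP = 44, V ≈ 6 × 44^0.657 ≈ 72.09 kt.
V₂: ΔP = 70, V ≈ 6 × 70^0.657 ≈ 97.81 kt.
ΔV over 36 h = 25.72 kt → 24 h equivalent = 25.72 × 24/36 ≈ 17.15 kt.
17 kt < 30 kt ⇒ not rapid intensification.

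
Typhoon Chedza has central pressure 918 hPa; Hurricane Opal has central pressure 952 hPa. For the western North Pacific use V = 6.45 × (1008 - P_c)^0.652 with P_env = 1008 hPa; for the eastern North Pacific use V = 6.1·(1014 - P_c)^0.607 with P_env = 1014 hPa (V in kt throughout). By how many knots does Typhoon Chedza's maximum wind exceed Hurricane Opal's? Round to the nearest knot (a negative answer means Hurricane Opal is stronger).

Typhoon Chedza: ΔP = 90; V ≈ 6.45 × 90^0.652 ≈ 121.26 kt.
Hurricane Opal: ΔP = 62; V ≈ 6.1 × 62^0.607 ≈ 74.70 kt.
Difference ≈ 121.26 − 74.70 = 46.56 → 47 kt.

47 kt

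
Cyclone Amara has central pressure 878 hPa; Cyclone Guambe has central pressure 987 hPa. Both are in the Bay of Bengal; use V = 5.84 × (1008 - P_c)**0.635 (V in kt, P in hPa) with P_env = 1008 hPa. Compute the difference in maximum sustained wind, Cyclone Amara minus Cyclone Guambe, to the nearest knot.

88 kt

Cyclone Amara: ΔP = 130; V ≈ 5.84 × 130^0.635 ≈ 128.46 kt.
Cyclone Guambe: ΔP = 21; V ≈ 5.84 × 21^0.635 ≈ 40.37 kt.
Difference ≈ 128.46 − 40.37 = 88.09 → 88 kt.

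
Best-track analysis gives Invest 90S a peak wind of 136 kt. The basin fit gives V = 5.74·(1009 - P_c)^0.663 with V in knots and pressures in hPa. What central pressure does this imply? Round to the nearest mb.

891 mb

ΔP = (V / 5.74)^(1/0.663) = (136/5.74)^1.508.
136/5.74 = 23.693; 23.693^1.508 ≈ 118.40 mb.
P_c = 1009 − 118.40 = 890.60 ≈ 891 mb.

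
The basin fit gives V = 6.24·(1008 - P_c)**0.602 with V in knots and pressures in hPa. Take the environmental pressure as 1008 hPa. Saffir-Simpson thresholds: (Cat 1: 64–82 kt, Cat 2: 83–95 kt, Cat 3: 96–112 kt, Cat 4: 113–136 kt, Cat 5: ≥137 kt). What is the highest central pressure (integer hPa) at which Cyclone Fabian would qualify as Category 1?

Category 1 begins at V = 64 kt.
Required ΔP = (64/6.24)^(1/0.602) = 10.256^1.661 ≈ 47.80 hPa.
P_c ≤ 1008 − 47.80 = 960.20, so the highest integer P_c is 960 hPa.

960 hPa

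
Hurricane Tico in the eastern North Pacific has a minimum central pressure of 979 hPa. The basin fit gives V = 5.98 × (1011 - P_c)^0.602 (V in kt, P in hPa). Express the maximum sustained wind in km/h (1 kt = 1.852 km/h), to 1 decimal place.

89.2 km/h

ΔP = 1011 − 979 = 32 hPa.
V ≈ 5.98 × 32^0.602 = 5.98 × 8.056 ≈ 48.173 kt.
48.173 × 1.852 ≈ 89.22 km/h → 89.2 km/h.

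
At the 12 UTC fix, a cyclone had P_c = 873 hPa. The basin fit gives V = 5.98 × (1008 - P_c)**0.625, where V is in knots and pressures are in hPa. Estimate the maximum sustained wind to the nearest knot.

ΔP = 1008 − 873 = 135 hPa.
135^0.625 ≈ 21.452.
V ≈ 5.98 × 21.452 ≈ 128.3 kt.

128 kt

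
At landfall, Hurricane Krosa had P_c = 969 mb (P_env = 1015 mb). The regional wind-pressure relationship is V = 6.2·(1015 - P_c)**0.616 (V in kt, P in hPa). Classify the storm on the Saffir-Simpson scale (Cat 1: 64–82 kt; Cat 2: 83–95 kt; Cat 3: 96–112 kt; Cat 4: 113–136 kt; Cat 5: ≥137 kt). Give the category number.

1

ΔP = 1015 − 969 = 46 mb.
V ≈ 6.2 × 46^0.616 = 6.2 × 10.57 ≈ 66 kt.
66 kt falls in the Category 1 band.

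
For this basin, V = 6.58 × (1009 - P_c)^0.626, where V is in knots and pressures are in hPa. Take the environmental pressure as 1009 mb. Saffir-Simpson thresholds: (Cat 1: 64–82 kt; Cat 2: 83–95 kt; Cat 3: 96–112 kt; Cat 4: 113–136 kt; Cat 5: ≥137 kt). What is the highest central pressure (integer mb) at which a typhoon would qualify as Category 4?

915 mb

Category 4 begins at V = 113 kt.
Required ΔP = (113/6.58)^(1/0.626) = 17.173^1.597 ≈ 93.89 mb.
P_c ≤ 1009 − 93.89 = 915.11, so the highest integer P_c is 915 mb.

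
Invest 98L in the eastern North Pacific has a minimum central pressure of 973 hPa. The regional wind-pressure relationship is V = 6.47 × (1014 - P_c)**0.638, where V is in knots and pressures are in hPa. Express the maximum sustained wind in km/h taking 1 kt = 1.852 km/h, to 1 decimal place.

128.1 km/h

ΔP = 1014 − 973 = 41 hPa.
V ≈ 6.47 × 41^0.638 = 6.47 × 10.689 ≈ 69.161 kt.
69.161 × 1.852 ≈ 128.09 km/h → 128.1 km/h.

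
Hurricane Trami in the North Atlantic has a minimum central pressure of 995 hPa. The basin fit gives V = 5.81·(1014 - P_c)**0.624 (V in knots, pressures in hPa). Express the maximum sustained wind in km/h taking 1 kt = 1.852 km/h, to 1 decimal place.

ΔP = 1014 − 995 = 19 hPa.
V ≈ 5.81 × 19^0.624 = 5.81 × 6.280 ≈ 36.485 kt.
36.485 × 1.852 ≈ 67.57 km/h → 67.6 km/h.

67.6 km/h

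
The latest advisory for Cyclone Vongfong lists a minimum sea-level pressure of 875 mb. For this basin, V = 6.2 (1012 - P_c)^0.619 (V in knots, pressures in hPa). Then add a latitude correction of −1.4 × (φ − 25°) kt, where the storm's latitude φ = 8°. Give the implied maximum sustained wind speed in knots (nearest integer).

154 kt

ΔP = 1012 − 875 = 137 mb.
137^0.619 ≈ 21.020.
V ≈ 6.2 × 21.020 ≈ 130.3 kt.
Latitude correction: −1.4 × (8 − 25) = 23.8 kt.
Corrected V ≈ 154.1 kt → 154 kt.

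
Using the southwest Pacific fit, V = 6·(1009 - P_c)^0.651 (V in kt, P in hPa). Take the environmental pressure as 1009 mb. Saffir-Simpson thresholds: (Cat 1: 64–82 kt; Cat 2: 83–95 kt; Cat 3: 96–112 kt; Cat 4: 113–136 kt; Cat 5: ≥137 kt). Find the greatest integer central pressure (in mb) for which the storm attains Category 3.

938 mb

Category 3 begins at V = 96 kt.
Required ΔP = (96/6)^(1/0.651) = 16.000^1.536 ≈ 70.74 mb.
P_c ≤ 1009 − 70.74 = 938.26, so the highest integer P_c is 938 mb.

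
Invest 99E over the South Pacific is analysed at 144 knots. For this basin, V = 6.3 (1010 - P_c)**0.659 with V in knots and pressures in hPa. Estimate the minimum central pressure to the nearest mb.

895 mb

ΔP = (V / 6.3)^(1/0.659) = (144/6.3)^1.517.
144/6.3 = 22.857; 22.857^1.517 ≈ 115.41 mb.
P_c = 1010 − 115.41 = 894.59 ≈ 895 mb.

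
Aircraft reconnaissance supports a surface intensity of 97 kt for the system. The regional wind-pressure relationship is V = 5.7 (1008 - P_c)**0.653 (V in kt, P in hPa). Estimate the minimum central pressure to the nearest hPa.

931 hPa

ΔP = (V / 5.7)^(1/0.653) = (97/5.7)^1.531.
97/5.7 = 17.018; 17.018^1.531 ≈ 76.73 hPa.
P_c = 1008 − 76.73 = 931.27 ≈ 931 hPa.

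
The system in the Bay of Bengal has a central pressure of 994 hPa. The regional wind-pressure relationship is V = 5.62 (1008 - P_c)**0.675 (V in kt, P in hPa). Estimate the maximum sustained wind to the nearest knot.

ΔP = 1008 − 994 = 14 hPa.
14^0.675 ≈ 5.938.
V ≈ 5.62 × 5.938 ≈ 33.4 kt.

33 kt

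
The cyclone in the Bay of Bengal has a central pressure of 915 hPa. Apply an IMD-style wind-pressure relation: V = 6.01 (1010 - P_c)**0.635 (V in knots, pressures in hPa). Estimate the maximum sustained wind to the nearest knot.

ΔP = 1010 − 915 = 95 hPa.
95^0.635 ≈ 18.024.
V ≈ 6.01 × 18.024 ≈ 108.3 kt.

108 kt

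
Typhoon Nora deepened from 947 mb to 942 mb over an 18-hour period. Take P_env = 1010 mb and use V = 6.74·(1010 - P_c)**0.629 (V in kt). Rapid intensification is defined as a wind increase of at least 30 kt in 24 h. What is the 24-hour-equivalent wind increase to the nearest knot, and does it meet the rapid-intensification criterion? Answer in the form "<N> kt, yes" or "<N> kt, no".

V₁: ΔP = 63, V ≈ 6.74 × 63^0.629 ≈ 91.29 kt.
V₂: ΔP = 68, V ≈ 6.74 × 68^0.629 ≈ 95.79 kt.
ΔV over 18 h = 4.50 kt → 24 h equivalent = 4.50 × 24/18 ≈ 6.00 kt.
6 kt < 30 kt ⇒ not rapid intensification.

6 kt, no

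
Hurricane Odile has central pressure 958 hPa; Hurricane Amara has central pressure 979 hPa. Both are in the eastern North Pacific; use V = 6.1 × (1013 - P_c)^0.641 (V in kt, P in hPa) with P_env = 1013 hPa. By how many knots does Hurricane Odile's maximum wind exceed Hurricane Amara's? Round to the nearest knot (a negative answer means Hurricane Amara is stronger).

Hurricane Odile: ΔP = 55; V ≈ 6.1 × 55^0.641 ≈ 79.60 kt.
Hurricane Amara: ΔP = 34; V ≈ 6.1 × 34^0.641 ≈ 58.48 kt.
Difference ≈ 79.60 − 58.48 = 21.12 → 21 kt.

21 kt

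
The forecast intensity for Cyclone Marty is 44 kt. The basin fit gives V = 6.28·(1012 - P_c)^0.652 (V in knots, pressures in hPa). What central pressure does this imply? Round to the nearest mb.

992 mb

ΔP = (V / 6.28)^(1/0.652) = (44/6.28)^1.534.
44/6.28 = 7.006; 7.006^1.534 ≈ 19.80 mb.
P_c = 1012 − 19.80 = 992.20 ≈ 992 mb.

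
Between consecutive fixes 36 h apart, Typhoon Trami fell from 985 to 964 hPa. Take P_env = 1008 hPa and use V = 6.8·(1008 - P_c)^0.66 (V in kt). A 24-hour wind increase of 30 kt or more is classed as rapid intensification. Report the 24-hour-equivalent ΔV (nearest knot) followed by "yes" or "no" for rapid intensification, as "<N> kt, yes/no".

V₁: ΔP = 23, V ≈ 6.8 × 23^0.66 ≈ 53.86 kt.
V₂: ΔP = 44, V ≈ 6.8 × 44^0.66 ≈ 82.64 kt.
ΔV over 36 h = 28.78 kt → 24 h equivalent = 28.78 × 24/36 ≈ 19.19 kt.
19 kt < 30 kt ⇒ not rapid intensification.

19 kt, no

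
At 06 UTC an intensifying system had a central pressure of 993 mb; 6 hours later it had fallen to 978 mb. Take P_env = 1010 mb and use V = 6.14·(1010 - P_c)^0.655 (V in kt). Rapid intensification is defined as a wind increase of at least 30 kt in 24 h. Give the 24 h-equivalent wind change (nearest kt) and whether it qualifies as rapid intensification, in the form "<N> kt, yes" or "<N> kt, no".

V₁: ΔP = 17, V ≈ 6.14 × 17^0.655 ≈ 39.27 kt.
V₂: ΔP = 32, V ≈ 6.14 × 32^0.655 ≈ 59.43 kt.
ΔV over 6 h = 20.16 kt → 24 h equivalent = 20.16 × 24/6 ≈ 80.64 kt.
81 kt ≥ 30 kt ⇒ rapid intensification.

81 kt, yes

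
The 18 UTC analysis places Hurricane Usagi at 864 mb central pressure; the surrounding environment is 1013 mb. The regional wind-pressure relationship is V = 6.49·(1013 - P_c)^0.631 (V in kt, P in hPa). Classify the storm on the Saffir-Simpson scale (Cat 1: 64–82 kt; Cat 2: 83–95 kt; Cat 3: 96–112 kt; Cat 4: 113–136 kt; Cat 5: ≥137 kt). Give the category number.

5

ΔP = 1013 − 864 = 149 mb.
V ≈ 6.49 × 149^0.631 = 6.49 × 23.51 ≈ 153 kt.
153 kt falls in the Category 5 band.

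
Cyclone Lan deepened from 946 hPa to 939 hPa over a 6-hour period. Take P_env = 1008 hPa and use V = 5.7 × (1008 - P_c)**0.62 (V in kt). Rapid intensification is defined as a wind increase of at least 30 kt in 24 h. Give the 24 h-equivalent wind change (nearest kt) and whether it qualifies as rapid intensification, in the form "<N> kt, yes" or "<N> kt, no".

20 kt, no

V₁: ΔP = 62, V ≈ 5.7 × 62^0.62 ≈ 73.65 kt.
V₂: ΔP = 69, V ≈ 5.7 × 69^0.62 ≈ 78.70 kt.
ΔV over 6 h = 5.05 kt → 24 h equivalent = 5.05 × 24/6 ≈ 20.20 kt.
20 kt < 30 kt ⇒ not rapid intensification.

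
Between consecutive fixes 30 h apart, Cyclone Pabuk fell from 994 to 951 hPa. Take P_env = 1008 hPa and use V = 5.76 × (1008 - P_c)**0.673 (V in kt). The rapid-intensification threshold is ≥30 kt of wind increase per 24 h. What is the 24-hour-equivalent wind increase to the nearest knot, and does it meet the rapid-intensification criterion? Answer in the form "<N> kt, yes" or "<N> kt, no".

43 kt, yes

V₁: ΔP = 14, V ≈ 5.76 × 14^0.673 ≈ 34.02 kt.
V₂: ΔP = 57, V ≈ 5.76 × 57^0.673 ≈ 87.52 kt.
ΔV over 30 h = 53.50 kt → 24 h equivalent = 53.50 × 24/30 ≈ 42.80 kt.
43 kt ≥ 30 kt ⇒ rapid intensification.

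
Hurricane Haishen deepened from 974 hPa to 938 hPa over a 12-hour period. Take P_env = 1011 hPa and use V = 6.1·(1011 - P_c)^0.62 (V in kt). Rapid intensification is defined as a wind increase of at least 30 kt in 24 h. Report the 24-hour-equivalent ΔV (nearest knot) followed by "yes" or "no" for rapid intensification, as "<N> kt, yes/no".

V₁: ΔP = 37, V ≈ 6.1 × 37^0.62 ≈ 57.23 kt.
V₂: ΔP = 73, V ≈ 6.1 × 73^0.62 ≈ 87.21 kt.
ΔV over 12 h = 29.98 kt → 24 h equivalent = 29.98 × 24/12 ≈ 59.96 kt.
60 kt ≥ 30 kt ⇒ rapid intensification.

60 kt, yes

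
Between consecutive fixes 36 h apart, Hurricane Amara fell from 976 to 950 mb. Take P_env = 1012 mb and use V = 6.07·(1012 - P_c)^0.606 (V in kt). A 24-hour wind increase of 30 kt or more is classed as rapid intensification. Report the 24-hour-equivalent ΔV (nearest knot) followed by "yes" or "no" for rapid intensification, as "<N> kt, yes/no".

14 kt, no

V₁: ΔP = 36, V ≈ 6.07 × 36^0.606 ≈ 53.25 kt.
V₂: ΔP = 62, V ≈ 6.07 × 62^0.606 ≈ 74.02 kt.
ΔV over 36 h = 20.77 kt → 24 h equivalent = 20.77 × 24/36 ≈ 13.85 kt.
14 kt < 30 kt ⇒ not rapid intensification.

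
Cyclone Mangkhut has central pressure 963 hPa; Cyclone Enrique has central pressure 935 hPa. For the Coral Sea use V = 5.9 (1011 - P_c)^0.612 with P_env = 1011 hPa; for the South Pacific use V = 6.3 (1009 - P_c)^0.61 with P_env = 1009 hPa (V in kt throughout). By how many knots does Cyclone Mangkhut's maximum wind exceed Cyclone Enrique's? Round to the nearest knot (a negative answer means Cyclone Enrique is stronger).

Cyclone Mangkhut: ΔP = 48; V ≈ 5.9 × 48^0.612 ≈ 63.06 kt.
Cyclone Enrique: ΔP = 74; V ≈ 6.3 × 74^0.61 ≈ 87.01 kt.
Difference ≈ 63.06 − 87.01 = -23.95 → -24 kt.

-24 kt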